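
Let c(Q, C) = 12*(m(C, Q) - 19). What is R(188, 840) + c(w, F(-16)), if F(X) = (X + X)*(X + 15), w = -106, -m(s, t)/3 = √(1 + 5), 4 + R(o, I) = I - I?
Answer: -232 - 36*√6 ≈ -320.18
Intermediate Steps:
R(o, I) = -4 (R(o, I) = -4 + (I - I) = -4 + 0 = -4)
m(s, t) = -3*√6 (m(s, t) = -3*√(1 + 5) = -3*√6)
F(X) = 2*X*(15 + X) (F(X) = (2*X)*(15 + X) = 2*X*(15 + X))
c(Q, C) = -228 - 36*√6 (c(Q, C) = 12*(-3*√6 - 19) = 12*(-19 - 3*√6) = -228 - 36*√6)
R(188, 840) + c(w, F(-16)) = -4 + (-228 - 36*√6) = -232 - 36*√6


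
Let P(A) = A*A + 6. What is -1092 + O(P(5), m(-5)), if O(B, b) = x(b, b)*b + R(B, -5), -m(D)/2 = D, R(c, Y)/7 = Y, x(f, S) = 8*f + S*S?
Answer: 673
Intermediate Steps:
P(A) = 6 + A² (P(A) = A² + 6 = 6 + A²)
x(f, S) = S² + 8*f (x(f, S) = 8*f + S² = S² + 8*f)
R(c, Y) = 7*Y
m(D) = -2*D
O(B, b) = -35 + b*(b² + 8*b) (O(B, b) = (b² + 8*b)*b + 7*(-5) = b*(b² + 8*b) - 35 = -35 + b*(b² + 8*b))
-1092 + O(P(5), m(-5)) = -1092 + (-35 + (-2*(-5))²*(8 - 2*(-5))) = -1092 + (-35 + 10²*(8 + 10)) = -1092 + (-35 + 100*18) = -1092 + (-35 + 1800) = -1092 + 1765 = 673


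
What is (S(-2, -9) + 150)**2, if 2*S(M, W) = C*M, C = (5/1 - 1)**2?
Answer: 17956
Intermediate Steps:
C = 16 (C = (5*1 - 1)**2 = (5 - 1)**2 = 4**2 = 16)
S(M, W) = 8*M (S(M, W) = (16*M)/2 = 8*M)
(S(-2, -9) + 150)**2 = (8*(-2) + 150)**2 = (-16 + 150)**2 = 134**2 = 17956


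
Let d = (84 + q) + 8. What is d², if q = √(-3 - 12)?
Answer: (92 + I*√15)² ≈ 8449.0 + 712.63*I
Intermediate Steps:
q = I*√15 (q = √(-15) = I*√15 ≈ 3.873*I)
d = 92 + I*√15 (d = (84 + I*√15) + 8 = 92 + I*√15 ≈ 92.0 + 3.873*I)
d² = (92 + I*√15)²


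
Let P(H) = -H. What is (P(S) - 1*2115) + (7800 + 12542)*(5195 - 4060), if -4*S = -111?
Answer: 92344109/4 ≈ 2.3086e+7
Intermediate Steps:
S = 111/4 (S = -¼*(-111) = 111/4 ≈ 27.750)
(P(S) - 1*2115) + (7800 + 12542)*(5195 - 4060) = (-1*111/4 - 1*2115) + (7800 + 12542)*(5195 - 4060) = (-111/4 - 2115) + 20342*1135 = -8571/4 + 23088170 = 92344109/4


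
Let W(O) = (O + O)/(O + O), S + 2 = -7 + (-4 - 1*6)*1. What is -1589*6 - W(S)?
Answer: -9535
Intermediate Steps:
S = -19 (S = -2 + (-7 + (-4 - 1*6)*1) = -2 + (-7 + (-4 - 6)*1) = -2 + (-7 - 10*1) = -2 + (-7 - 10) = -2 - 17 = -19)
W(O) = 1 (W(O) = (2*O)/((2*O)) = (2*O)*(1/(2*O)) = 1)
-1589*6 - W(S) = -1589*6 - 1*1 = -9534 - 1 = -9535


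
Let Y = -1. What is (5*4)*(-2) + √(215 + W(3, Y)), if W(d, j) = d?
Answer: -40 + √218 ≈ -25.235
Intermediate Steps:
(5*4)*(-2) + √(215 + W(3, Y)) = (5*4)*(-2) + √(215 + 3) = 20*(-2) + √218 = -40 + √218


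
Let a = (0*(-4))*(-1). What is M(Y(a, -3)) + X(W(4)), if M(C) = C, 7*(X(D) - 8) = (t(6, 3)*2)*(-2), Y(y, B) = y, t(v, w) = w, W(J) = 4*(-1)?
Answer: 44/7 ≈ 6.2857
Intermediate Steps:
W(J) = -4
a = 0 (a = 0*(-1) = 0)
X(D) = 44/7 (X(D) = 8 + ((3*2)*(-2))/7 = 8 + (6*(-2))/7 = 8 + (⅐)*(-12) = 8 - 12/7 = 44/7)
M(Y(a, -3)) + X(W(4)) = 0 + 44/7 = 44/7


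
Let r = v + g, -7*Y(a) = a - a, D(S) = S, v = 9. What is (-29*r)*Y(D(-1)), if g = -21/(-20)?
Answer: 0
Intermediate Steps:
Y(a) = 0 (Y(a) = -(a - a)/7 = -⅐*0 = 0)
g = 21/20 (g = -21*(-1/20) = 21/20 ≈ 1.0500)
r = 201/20 (r = 9 + 21/20 = 201/20 ≈ 10.050)
(-29*r)*Y(D(-1)) = -29*201/20*0 = -5829/20*0 = 0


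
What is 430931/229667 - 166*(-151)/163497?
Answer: 76212758729/37549865499 ≈ 2.0296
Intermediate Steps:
430931/229667 - 166*(-151)/163497 = 430931*(1/229667) + 25066*(1/163497) = 430931/229667 + 25066/163497 = 76212758729/37549865499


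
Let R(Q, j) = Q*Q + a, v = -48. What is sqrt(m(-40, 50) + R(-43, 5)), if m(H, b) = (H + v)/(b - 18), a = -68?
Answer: sqrt(7113)/2 ≈ 42.169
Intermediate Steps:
R(Q, j) = -68 + Q**2 (R(Q, j) = Q*Q - 68 = Q**2 - 68 = -68 + Q**2)
m(H, b) = (-48 + H)/(-18 + b) (m(H, b) = (H - 48)/(b - 18) = (-48 + H)/(-18 + b))
sqrt(m(-40, 50) + R(-43, 5)) = sqrt((-48 - 40)/(-18 + 50) + (-68 + (-43)**2)) = sqrt(-88/32 + (-68 + 1849)) = sqrt((1/32)*(-88) + 1781) = sqrt(-11/4 + 1781) = sqrt(7113/4) = sqrt(7113)/2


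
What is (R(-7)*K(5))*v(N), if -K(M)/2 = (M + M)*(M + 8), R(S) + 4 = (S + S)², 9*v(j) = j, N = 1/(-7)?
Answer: 16640/21 ≈ 792.38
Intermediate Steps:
N = -⅐ ≈ -0.14286
v(j) = j/9
R(S) = -4 + 4*S² (R(S) = -4 + (S + S)² = -4 + (2*S)² = -4 + 4*S²)
K(M) = -4*M*(8 + M) (K(M) = -2*(M + M)*(M + 8) = -2*2*M*(8 + M) = -4*M*(8 + M))
(R(-7)*K(5))*v(N) = ((-4 + 4*(-7)²)*(-4*5*(8 + 5)))*((⅑)*(-⅐)) = ((-4 + 4*49)*(-4*5*13))*(-1/63) = ((-4 + 196)*(-260))*(-1/63) = (192*(-260))*(-1/63) = -49920*(-1/63) = 16640/21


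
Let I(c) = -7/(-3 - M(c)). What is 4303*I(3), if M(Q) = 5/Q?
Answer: 12909/2 ≈ 6454.5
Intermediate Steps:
I(c) = -7/(-3 - 5/c)
4303*I(3) = 4303*(7*3/(5 + 3*3)) = 4303*(7*3/(5 + 9)) = 4303*(7*3/14) = 4303*(7*3*(1/14)) = 4303*(3/2) = 12909/2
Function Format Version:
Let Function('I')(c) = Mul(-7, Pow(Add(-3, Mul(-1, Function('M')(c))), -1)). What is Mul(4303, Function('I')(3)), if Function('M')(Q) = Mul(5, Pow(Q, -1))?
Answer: Rational(12909, 2) ≈ 6454.5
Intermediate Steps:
Function('I')(c) = Mul(-7, Pow(Add(-3, Mul(-5, Pow(c, -1))), -1)) (Function('I')(c) = Mul(-7, Pow(Add(-3, Mul(-1, Mul(5, Pow(c, -1)))), -1)) = Mul(-7, Pow(Add(-3, Mul(-5, Pow(c, -1))), -1)))
Mul(4303, Function('I')(3)) = Mul(4303, Mul(7, 3, Pow(Add(5, Mul(3, 3)), -1))) = Mul(4303, Mul(7, 3, Pow(Add(5, 9), -1))) = Mul(4303, Mul(7, 3, Pow(14, -1))) = Mul(4303, Mul(7, 3, Rational(1, 14))) = Mul(4303, Rational(3, 2)) = Rational(12909, 2)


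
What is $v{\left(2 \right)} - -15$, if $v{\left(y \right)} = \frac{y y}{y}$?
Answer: $17$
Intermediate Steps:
$v{\left(y \right)} = y$ ($v{\left(y \right)} = \frac{y^{2}}{y} = y$)
$v{\left(2 \right)} - -15 = 2 - -15 = 2 + 15 = 17$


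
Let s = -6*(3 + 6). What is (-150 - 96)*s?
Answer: 13284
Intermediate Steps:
s = -54 (s = -6*9 = -54)
(-150 - 96)*s = (-150 - 96)*(-54) = -246*(-54) = 13284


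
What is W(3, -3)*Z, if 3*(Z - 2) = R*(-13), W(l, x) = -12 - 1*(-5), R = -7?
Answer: -679/3 ≈ -226.33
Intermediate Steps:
W(l, x) = -7 (W(l, x) = -12 + 5 = -7)
Z = 97/3 (Z = 2 + (-7*(-13))/3 = 2 + (1/3)*91 = 2 + 91/3 = 97/3 ≈ 32.333)
W(3, -3)*Z = -7*97/3 = -679/3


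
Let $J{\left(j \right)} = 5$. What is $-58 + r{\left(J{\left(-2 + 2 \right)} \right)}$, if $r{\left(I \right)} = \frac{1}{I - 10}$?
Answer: $- \frac{291}{5} \approx -58.2$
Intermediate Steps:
$r{\left(I \right)} = \frac{1}{-10 + I}$
$-58 + r{\left(J{\left(-2 + 2 \right)} \right)} = -58 + \frac{1}{-10 + 5} = -58 + \frac{1}{-5} = -58 - \frac{1}{5} = - \frac{291}{5}$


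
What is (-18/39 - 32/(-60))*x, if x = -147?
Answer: -686/65 ≈ -10.554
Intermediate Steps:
(-18/39 - 32/(-60))*x = (-18/39 - 32/(-60))*(-147) = (-18*1/39 - 32*(-1/60))*(-147) = (-6/13 + 8/15)*(-147) = (14/195)*(-147) = -686/65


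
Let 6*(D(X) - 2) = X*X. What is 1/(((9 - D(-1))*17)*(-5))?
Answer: -6/3485 ≈ -0.0017217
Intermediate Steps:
D(X) = 2 + X**2/6 (D(X) = 2 + (X*X)/6 = 2 + X**2/6)
1/(((9 - D(-1))*17)*(-5)) = 1/(((9 - (2 + (1/6)*(-1)**2))*17)*(-5)) = 1/(((9 - (2 + (1/6)*1))*17)*(-5)) = 1/(((9 - (2 + 1/6))*17)*(-5)) = 1/(((9 - 1*13/6)*17)*(-5)) = 1/(((9 - 13/6)*17)*(-5)) = 1/(((41/6)*17)*(-5)) = 1/((697/6)*(-5)) = 1/(-3485/6) = -6/3485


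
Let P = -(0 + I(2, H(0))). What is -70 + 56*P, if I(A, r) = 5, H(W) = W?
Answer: -350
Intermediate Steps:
P = -5 (P = -(0 + 5) = -1*5 = -5)
-70 + 56*P = -70 + 56*(-5) = -70 - 280 = -350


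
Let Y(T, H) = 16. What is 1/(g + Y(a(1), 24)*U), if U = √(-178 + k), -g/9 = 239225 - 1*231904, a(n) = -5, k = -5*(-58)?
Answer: -65889/4341331649 - 64*√7/4341331649 ≈ -1.5216e-5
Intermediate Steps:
k = 290
g = -65889 (g = -9*(239225 - 1*231904) = -9*(239225 - 231904) = -9*7321 = -65889)
U = 4*√7 (U = √(-178 + 290) = √112 = 4*√7 ≈ 10.583)
1/(g + Y(a(1), 24)*U) = 1/(-65889 + 16*(4*√7)) = 1/(-65889 + 64*√7)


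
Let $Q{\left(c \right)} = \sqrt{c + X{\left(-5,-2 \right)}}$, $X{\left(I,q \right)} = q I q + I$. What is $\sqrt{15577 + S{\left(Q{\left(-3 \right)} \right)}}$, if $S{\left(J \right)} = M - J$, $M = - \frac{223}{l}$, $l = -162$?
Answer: $\frac{\sqrt{5047394 - 648 i \sqrt{7}}}{18} \approx 124.81 - 0.021198 i$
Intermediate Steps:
$X{\left(I,q \right)} = I + I q^{2}$ ($X{\left(I,q \right)} = I q q + I = I q^{2} + I = I + I q^{2}$)
$M = \frac{223}{162}$ ($M = - \frac{223}{-162} = \left(-223\right) \left(- \frac{1}{162}\right) = \frac{223}{162} \approx 1.3765$)
$Q{\left(c \right)} = \sqrt{-25 + c}$ ($Q{\left(c \right)} = \sqrt{c - 5 \left(1 + \left(-2\right)^{2}\right)} = \sqrt{c - 5 \left(1 + 4\right)} = \sqrt{c - 25} = \sqrt{-25 + c}$)
$S{\left(J \right)} = \frac{223}{162} - J$
$\sqrt{15577 + S{\left(Q{\left(-3 \right)} \right)}} = \sqrt{15577 + \left(\frac{223}{162} - \sqrt{-25 - 3}\right)} = \sqrt{15577 + \left(\frac{223}{162} - \sqrt{-28}\right)} = \sqrt{15577 + \left(\frac{223}{162} - 2 i \sqrt{7}\right)} = \sqrt{\frac{2523697}{162} - 2 i \sqrt{7}}$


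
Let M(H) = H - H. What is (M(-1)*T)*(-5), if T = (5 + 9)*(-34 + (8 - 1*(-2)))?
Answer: 0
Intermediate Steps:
M(H) = 0
T = -336 (T = 14*(-34 + (8 + 2)) = 14*(-34 + 10) = 14*(-24) = -336)
(M(-1)*T)*(-5) = (0*(-336))*(-5) = 0*(-5) = 0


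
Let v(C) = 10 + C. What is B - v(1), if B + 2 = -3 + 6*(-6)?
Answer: -52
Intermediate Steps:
B = -41 (B = -2 + (-3 + 6*(-6)) = -2 + (-3 - 36) = -2 - 39 = -41)
B - v(1) = -41 - (10 + 1) = -41 - 1*11 = -41 - 11 = -52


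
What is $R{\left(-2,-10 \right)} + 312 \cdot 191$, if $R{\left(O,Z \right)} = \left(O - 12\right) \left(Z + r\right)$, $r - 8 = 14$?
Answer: $59424$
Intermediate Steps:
$r = 22$ ($r = 8 + 14 = 22$)
$R{\left(O,Z \right)} = \left(-12 + O\right) \left(22 + Z\right)$ ($R{\left(O,Z \right)} = \left(O - 12\right) \left(Z + 22\right) = \left(-12 + O\right) \left(22 + Z\right)$)
$R{\left(-2,-10 \right)} + 312 \cdot 191 = \left(-264 - -120 + 22 \left(-2\right) - -20\right) + 312 \cdot 191 = \left(-264 + 120 - 44 + 20\right) + 59592 = -168 + 59592 = 59424$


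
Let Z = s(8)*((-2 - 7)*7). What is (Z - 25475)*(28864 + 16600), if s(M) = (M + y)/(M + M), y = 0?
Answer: -1159627516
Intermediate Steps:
s(M) = 1/2 (s(M) = (M + 0)/(M + M) = M/((2*M)) = M*(1/(2*M)) = 1/2)
Z = -63/2 (Z = ((-2 - 7)*7)/2 = (-9*7)/2 = (1/2)*(-63) = -63/2 ≈ -31.500)
(Z - 25475)*(28864 + 16600) = (-63/2 - 25475)*(28864 + 16600) = -51013/2*45464 = -1159627516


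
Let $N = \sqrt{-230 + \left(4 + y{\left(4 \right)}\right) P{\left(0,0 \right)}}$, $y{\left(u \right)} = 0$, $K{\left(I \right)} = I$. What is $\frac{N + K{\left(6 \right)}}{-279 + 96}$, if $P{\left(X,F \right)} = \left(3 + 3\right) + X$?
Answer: $- \frac{2}{61} - \frac{i \sqrt{206}}{183} \approx -0.032787 - 0.07843 i$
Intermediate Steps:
$P{\left(X,F \right)} = 6 + X$
$N = i \sqrt{206}$ ($N = \sqrt{-230 + \left(4 + 0\right) \left(6 + 0\right)} = \sqrt{-230 + 4 \cdot 6} = \sqrt{-230 + 24} = \sqrt{-206} = i \sqrt{206} \approx 14.353 i$)
$\frac{N + K{\left(6 \right)}}{-279 + 96} = \frac{i \sqrt{206} + 6}{-279 + 96} = \frac{6 + i \sqrt{206}}{-183} = \left(6 + i \sqrt{206}\right) \left(- \frac{1}{183}\right) = - \frac{2}{61} - \frac{i \sqrt{206}}{183}$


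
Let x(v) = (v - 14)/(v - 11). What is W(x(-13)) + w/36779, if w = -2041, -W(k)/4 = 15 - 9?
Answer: -884737/36779 ≈ -24.055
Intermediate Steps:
x(v) = (-14 + v)/(-11 + v)
W(k) = -24 (W(k) = -4*(15 - 9) = -4*6 = -24)
W(x(-13)) + w/36779 = -24 - 2041/36779 = -884737/36779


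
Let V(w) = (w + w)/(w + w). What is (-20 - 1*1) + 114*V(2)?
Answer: 93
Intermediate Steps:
V(w) = 1 (V(w) = (2*w)/((2*w)) = (2*w)*(1/(2*w)) = 1)
(-20 - 1*1) + 114*V(2) = (-20 - 1*1) + 114*1 = (-20 - 1) + 114 = -21 + 114 = 93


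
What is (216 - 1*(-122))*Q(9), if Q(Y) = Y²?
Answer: 27378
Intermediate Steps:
(216 - 1*(-122))*Q(9) = (216 - 1*(-122))*9² = (216 + 122)*81 = 338*81 = 27378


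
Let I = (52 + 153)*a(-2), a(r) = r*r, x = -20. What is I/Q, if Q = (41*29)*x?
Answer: -1/29 ≈ -0.034483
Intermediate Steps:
a(r) = r²
I = 820 (I = (52 + 153)*(-2)² = 205*4 = 820)
Q = -23780 (Q = (41*29)*(-20) = 1189*(-20) = -23780)
I/Q = 820/(-23780) = 820*(-1/23780) = -1/29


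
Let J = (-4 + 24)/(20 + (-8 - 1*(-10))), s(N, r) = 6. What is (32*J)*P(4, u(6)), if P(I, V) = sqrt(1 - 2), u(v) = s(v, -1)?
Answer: 320*I/11 ≈ 29.091*I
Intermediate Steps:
u(v) = 6
P(I, V) = I (P(I, V) = sqrt(-1) = I)
J = 10/11 (J = 20/(20 + (-8 + 10)) = 20/(20 + 2) = 20/22 = 20*(1/22) = 10/11 ≈ 0.90909)
(32*J)*P(4, u(6)) = (32*(10/11))*I = 320*I/11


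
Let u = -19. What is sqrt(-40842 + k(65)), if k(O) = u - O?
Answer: I*sqrt(40926) ≈ 202.3*I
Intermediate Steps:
k(O) = -19 - O
sqrt(-40842 + k(65)) = sqrt(-40842 + (-19 - 1*65)) = sqrt(-40842 + (-19 - 65)) = sqrt(-40842 - 84) = sqrt(-40926) = I*sqrt(40926)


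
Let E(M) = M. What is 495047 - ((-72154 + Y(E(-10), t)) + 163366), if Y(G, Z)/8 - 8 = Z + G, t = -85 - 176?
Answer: 405939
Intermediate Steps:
t = -261
Y(G, Z) = 64 + 8*G + 8*Z (Y(G, Z) = 64 + 8*(Z + G) = 64 + 8*(G + Z) = 64 + (8*G + 8*Z) = 64 + 8*G + 8*Z)
495047 - ((-72154 + Y(E(-10), t)) + 163366) = 495047 - ((-72154 + (64 + 8*(-10) + 8*(-261))) + 163366) = 495047 - ((-72154 + (64 - 80 - 2088)) + 163366) = 495047 - ((-72154 - 2104) + 163366) = 495047 - (-74258 + 163366) = 495047 - 1*89108 = 495047 - 89108 = 405939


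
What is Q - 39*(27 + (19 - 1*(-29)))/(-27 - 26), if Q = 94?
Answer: 7907/53 ≈ 149.19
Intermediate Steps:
Q - 39*(27 + (19 - 1*(-29)))/(-27 - 26) = 94 - 39*(27 + (19 - 1*(-29)))/(-27 - 26) = 94 - 39*(27 + (19 + 29))/(-53) = 94 - 39*(27 + 48)*(-1)/53 = 94 - 2925*(-1)/53 = 94 - 39*(-75/53) = 94 + 2925/53 = 7907/53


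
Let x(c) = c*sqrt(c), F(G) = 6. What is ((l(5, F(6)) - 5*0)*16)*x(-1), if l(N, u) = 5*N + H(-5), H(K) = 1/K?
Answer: -1984*I/5 ≈ -396.8*I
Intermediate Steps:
x(c) = c**(3/2)
l(N, u) = -1/5 + 5*N (l(N, u) = 5*N + 1/(-5) = 5*N - 1/5 = -1/5 + 5*N)
((l(5, F(6)) - 5*0)*16)*x(-1) = (((-1/5 + 5*5) - 5*0)*16)*(-1)**(3/2) = (((-1/5 + 25) + 0)*16)*(-I) = ((124/5 + 0)*16)*(-I) = ((124/5)*16)*(-I) = 1984*(-I)/5 = -1984*I/5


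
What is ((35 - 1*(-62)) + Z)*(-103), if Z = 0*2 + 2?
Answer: -10197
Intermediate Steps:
Z = 2 (Z = 0 + 2 = 2)
((35 - 1*(-62)) + Z)*(-103) = ((35 - 1*(-62)) + 2)*(-103) = ((35 + 62) + 2)*(-103) = (97 + 2)*(-103) = 99*(-103) = -10197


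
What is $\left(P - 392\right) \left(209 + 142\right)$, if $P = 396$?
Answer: $1404$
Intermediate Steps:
$\left(P - 392\right) \left(209 + 142\right) = \left(396 - 392\right) \left(209 + 142\right) = 4 \cdot 351 = 1404$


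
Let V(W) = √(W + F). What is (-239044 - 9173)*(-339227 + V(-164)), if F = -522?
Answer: 84201908259 - 1737519*I*√14 ≈ 8.4202e+10 - 6.5012e+6*I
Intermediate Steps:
V(W) = √(-522 + W) (V(W) = √(W - 522) = √(-522 + W))
(-239044 - 9173)*(-339227 + V(-164)) = (-239044 - 9173)*(-339227 + √(-522 - 164)) = -248217*(-339227 + √(-686)) = -248217*(-339227 + 7*I*√14) = 84201908259 - 1737519*I*√14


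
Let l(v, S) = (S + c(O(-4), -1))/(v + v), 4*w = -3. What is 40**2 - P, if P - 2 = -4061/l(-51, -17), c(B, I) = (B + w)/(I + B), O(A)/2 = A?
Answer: 15834038/577 ≈ 27442.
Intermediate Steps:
w = -3/4 (w = (1/4)*(-3) = -3/4 ≈ -0.75000)
O(A) = 2*A
c(B, I) = (-3/4 + B)/(B + I) (c(B, I) = (B - 3/4)/(I + B) = (-3/4 + B)/(B + I))
l(v, S) = (35/36 + S)/(2*v) (l(v, S) = (S + (-3/4 + 2*(-4))/(2*(-4) - 1))/(v + v) = (S + (-3/4 - 8)/(-8 - 1))/((2*v)) = (S - 35/4/(-9))*(1/(2*v)) = (S - 1/9*(-35/4))*(1/(2*v)) = (S + 35/36)*(1/(2*v)) = (35/36 + S)*(1/(2*v)) = (35/36 + S)/(2*v))
P = -14910838/577 (P = 2 - 4061*(-3672/(35 + 36*(-17))) = 2 - 4061*(-3672/(35 - 612)) = 2 - 4061/((1/72)*(-1/51)*(-577)) = 2 - 4061/577/3672 = 2 - 4061*3672/577 = 2 - 14911992/577 = -14910838/577 ≈ -25842.)
40**2 - P = 40**2 - 1*(-14910838/577) = 1600 + 14910838/577 = 15834038/577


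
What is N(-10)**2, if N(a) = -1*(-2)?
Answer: 4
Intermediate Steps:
N(a) = 2
N(-10)**2 = 2**2 = 4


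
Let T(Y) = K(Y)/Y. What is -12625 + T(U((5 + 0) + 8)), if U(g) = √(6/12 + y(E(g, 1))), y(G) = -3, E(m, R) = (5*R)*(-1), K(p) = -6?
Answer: -12625 + 6*I*√10/5 ≈ -12625.0 + 3.7947*I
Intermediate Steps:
E(m, R) = -5*R
U(g) = I*√10/2 (U(g) = √(6/12 - 3) = √(6*(1/12) - 3) = √(½ - 3) = √(-5/2) = I*√10/2)
T(Y) = -6/Y
-12625 + T(U((5 + 0) + 8)) = -12625 - 6*(-I*√10/5) = -12625 - (-6)*I*√10/5 = -12625 + 6*I*√10/5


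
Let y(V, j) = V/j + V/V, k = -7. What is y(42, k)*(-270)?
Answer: 1350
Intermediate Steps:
y(V, j) = 1 + V/j (y(V, j) = V/j + 1 = 1 + V/j)
y(42, k)*(-270) = ((42 - 7)/(-7))*(-270) = -⅐*35*(-270) = -5*(-270) = 1350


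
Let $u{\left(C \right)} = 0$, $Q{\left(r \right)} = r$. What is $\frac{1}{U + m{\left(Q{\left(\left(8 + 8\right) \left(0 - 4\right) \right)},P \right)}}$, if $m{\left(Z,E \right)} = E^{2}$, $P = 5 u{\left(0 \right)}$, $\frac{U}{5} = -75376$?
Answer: $- \frac{1}{376880} \approx -2.6534 \cdot 10^{-6}$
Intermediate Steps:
$U = -376880$ ($U = 5 \left(-75376\right) = -376880$)
$P = 0$ ($P = 5 \cdot 0 = 0$)
$\frac{1}{U + m{\left(Q{\left(\left(8 + 8\right) \left(0 - 4\right) \right)},P \right)}} = \frac{1}{-376880 + 0^{2}} = \frac{1}{-376880 + 0} = \frac{1}{-376880} = - \frac{1}{376880}$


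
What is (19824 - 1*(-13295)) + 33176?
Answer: 66295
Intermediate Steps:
(19824 - 1*(-13295)) + 33176 = (19824 + 13295) + 33176 = 33119 + 33176 = 66295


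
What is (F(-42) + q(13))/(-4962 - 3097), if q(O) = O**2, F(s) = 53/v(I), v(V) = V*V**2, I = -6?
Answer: -36451/1740744 ≈ -0.020940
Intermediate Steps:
v(V) = V**3
F(s) = -53/216 (F(s) = 53/((-6)**3) = 53/(-216) = 53*(-1/216) = -53/216)
(F(-42) + q(13))/(-4962 - 3097) = (-53/216 + 13**2)/(-4962 - 3097) = (-53/216 + 169)/(-8059) = (36451/216)*(-1/8059) = -36451/1740744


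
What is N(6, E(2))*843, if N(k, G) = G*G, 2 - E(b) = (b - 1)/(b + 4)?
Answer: 34001/12 ≈ 2833.4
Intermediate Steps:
E(b) = 2 - (-1 + b)/(4 + b) (E(b) = 2 - (b - 1)/(b + 4) = 2 - (-1 + b)/(4 + b))
N(k, G) = G²
N(6, E(2))*843 = ((9 + 2)/(4 + 2))²*843 = (11/6)²*843 = (121/36)*843 = 34001/12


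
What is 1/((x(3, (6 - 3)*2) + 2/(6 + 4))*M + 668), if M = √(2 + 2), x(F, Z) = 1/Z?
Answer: 15/10031 ≈ 0.0014954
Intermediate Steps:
x(F, Z) = 1/Z
M = 2 (M = √4 = 2)
1/((x(3, (6 - 3)*2) + 2/(6 + 4))*M + 668) = 1/((1/((6 - 3)*2) + 2/(6 + 4))*2 + 668) = 1/((1/(3*2) + 2/10)*2 + 668) = 1/((1/6 + (⅒)*2)*2 + 668) = 1/((⅙ + ⅕)*2 + 668) = 1/((11/30)*2 + 668) = 1/(11/15 + 668) = 1/(10031/15) = 15/10031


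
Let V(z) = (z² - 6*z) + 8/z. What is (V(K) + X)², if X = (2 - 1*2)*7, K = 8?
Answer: 289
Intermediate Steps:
V(z) = z² - 6*z + 8/z
X = 0 (X = (2 - 2)*7 = 0*7 = 0)
(V(K) + X)² = ((8 + 8²*(-6 + 8))/8 + 0)² = ((8 + 64*2)/8 + 0)² = ((8 + 128)/8 + 0)² = ((⅛)*136 + 0)² = (17 + 0)² = 17² = 289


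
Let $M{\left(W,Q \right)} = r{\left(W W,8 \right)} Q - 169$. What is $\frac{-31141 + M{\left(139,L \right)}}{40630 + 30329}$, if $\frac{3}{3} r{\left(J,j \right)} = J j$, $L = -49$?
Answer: $- \frac{7605142}{70959} \approx -107.18$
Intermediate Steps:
$r{\left(J,j \right)} = J j$
$M{\left(W,Q \right)} = -169 + 8 Q W^{2}$ ($M{\left(W,Q \right)} = W W 8 Q - 169 = W^{2} \cdot 8 Q - 169 = 8 W^{2} Q - 169 = 8 Q W^{2} - 169 = -169 + 8 Q W^{2}$)
$\frac{-31141 + M{\left(139,L \right)}}{40630 + 30329} = \frac{-31141 + \left(-169 + 8 \left(-49\right) 139^{2}\right)}{40630 + 30329} = \frac{-31141 + \left(-169 + 8 \left(-49\right) 19321\right)}{70959} = \left(-31141 - 7574001\right) \frac{1}{70959} = \left(-7605142\right) \frac{1}{70959} = - \frac{7605142}{70959}$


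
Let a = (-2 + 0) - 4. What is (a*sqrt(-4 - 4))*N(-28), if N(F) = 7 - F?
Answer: -420*I*sqrt(2) ≈ -593.97*I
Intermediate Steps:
a = -6 (a = -2 - 4 = -6)
(a*sqrt(-4 - 4))*N(-28) = (-6*sqrt(-4 - 4))*(7 - 1*(-28)) = (-12*I*sqrt(2))*(7 + 28) = -12*I*sqrt(2)*35 = -420*I*sqrt(2)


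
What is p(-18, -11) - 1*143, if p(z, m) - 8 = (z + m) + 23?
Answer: -141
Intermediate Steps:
p(z, m) = 31 + m + z (p(z, m) = 8 + ((z + m) + 23) = 8 + ((m + z) + 23) = 8 + (23 + m + z) = 31 + m + z)
p(-18, -11) - 1*143 = (31 - 11 - 18) - 1*143 = 2 - 143 = -141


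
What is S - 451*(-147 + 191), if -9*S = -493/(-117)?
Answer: -20896225/1053 ≈ -19844.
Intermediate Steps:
S = -493/1053 (S = -(-493)/(9*(-117)) = -(-493)*(-1)/(9*117) = -1/9*493/117 = -493/1053 ≈ -0.46819)
S - 451*(-147 + 191) = -493/1053 - 451*(-147 + 191) = -493/1053 - 451*44 = -493/1053 - 19844 = -20896225/1053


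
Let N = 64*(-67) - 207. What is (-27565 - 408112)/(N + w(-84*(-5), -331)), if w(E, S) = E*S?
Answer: 435677/143515 ≈ 3.0358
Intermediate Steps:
N = -4495 (N = -4288 - 207 = -4495)
(-27565 - 408112)/(N + w(-84*(-5), -331)) = (-27565 - 408112)/(-4495 - 84*(-5)*(-331)) = -435677/(-4495 + 420*(-331)) = -435677/(-4495 - 139020) = -435677/(-143515) = -435677*(-1/143515) = 435677/143515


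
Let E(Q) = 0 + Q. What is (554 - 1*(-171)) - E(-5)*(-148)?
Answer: -15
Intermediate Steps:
E(Q) = Q
(554 - 1*(-171)) - E(-5)*(-148) = (554 - 1*(-171)) - (-5)*(-148) = (554 + 171) - 1*740 = 725 - 740 = -15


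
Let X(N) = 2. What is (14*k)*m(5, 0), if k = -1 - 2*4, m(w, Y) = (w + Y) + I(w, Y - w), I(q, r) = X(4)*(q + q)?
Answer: -3150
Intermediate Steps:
I(q, r) = 4*q (I(q, r) = 2*(q + q) = 2*(2*q) = 4*q)
m(w, Y) = Y + 5*w (m(w, Y) = (w + Y) + 4*w = (Y + w) + 4*w = Y + 5*w)
k = -9 (k = -1 - 8 = -9)
(14*k)*m(5, 0) = (14*(-9))*(0 + 5*5) = -126*(0 + 25) = -126*25 = -3150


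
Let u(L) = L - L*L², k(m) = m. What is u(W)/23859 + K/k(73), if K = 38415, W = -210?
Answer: 48260035/52779 ≈ 914.38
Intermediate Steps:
u(L) = L - L³
u(W)/23859 + K/k(73) = (-210 - 1*(-210)³)/23859 + 38415/73 = (-210 - 1*(-9261000))*(1/23859) + 38415*(1/73) = (-210 + 9261000)*(1/23859) + 38415/73 = 9260790*(1/23859) + 38415/73 = 280630/723 + 38415/73 = 48260035/52779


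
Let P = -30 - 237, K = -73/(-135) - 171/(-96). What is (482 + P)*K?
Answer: 431333/864 ≈ 499.23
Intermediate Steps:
K = 10031/4320 (K = -73*(-1/135) - 171*(-1/96) = 73/135 + 57/32 = 10031/4320 ≈ 2.3220)
P = -267
(482 + P)*K = (482 - 267)*(10031/4320) = 215*(10031/4320) = 431333/864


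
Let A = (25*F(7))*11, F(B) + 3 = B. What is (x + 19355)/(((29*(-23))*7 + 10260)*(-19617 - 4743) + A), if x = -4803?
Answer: -3638/34048915 ≈ -0.00010685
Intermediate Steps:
F(B) = -3 + B
A = 1100 (A = (25*(-3 + 7))*11 = (25*4)*11 = 100*11 = 1100)
(x + 19355)/(((29*(-23))*7 + 10260)*(-19617 - 4743) + A) = (-4803 + 19355)/(((29*(-23))*7 + 10260)*(-19617 - 4743) + 1100) = 14552/((-667*7 + 10260)*(-24360) + 1100) = 14552/((-4669 + 10260)*(-24360) + 1100) = 14552/(5591*(-24360) + 1100) = 14552/(-136196760 + 1100) = 14552/(-136195660) = 14552*(-1/136195660) = -3638/34048915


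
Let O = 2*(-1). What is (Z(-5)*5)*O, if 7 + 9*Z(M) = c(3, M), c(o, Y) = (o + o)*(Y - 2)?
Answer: 490/9 ≈ 54.444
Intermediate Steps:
O = -2
c(o, Y) = 2*o*(-2 + Y) (c(o, Y) = (2*o)*(-2 + Y) = 2*o*(-2 + Y))
Z(M) = -19/9 + 2*M/3 (Z(M) = -7/9 + (2*3*(-2 + M))/9 = -7/9 + (-12 + 6*M)/9 = -7/9 + (-4/3 + 2*M/3) = -19/9 + 2*M/3)
(Z(-5)*5)*O = ((-19/9 + (⅔)*(-5))*5)*(-2) = ((-19/9 - 10/3)*5)*(-2) = -49/9*5*(-2) = -245/9*(-2) = 490/9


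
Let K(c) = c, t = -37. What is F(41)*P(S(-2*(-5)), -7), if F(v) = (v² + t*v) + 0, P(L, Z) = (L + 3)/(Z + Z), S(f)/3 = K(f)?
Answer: -2706/7 ≈ -386.57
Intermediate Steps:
S(f) = 3*f
P(L, Z) = (3 + L)/(2*Z) (P(L, Z) = (3 + L)/((2*Z)) = (3 + L)*(1/(2*Z)) = (3 + L)/(2*Z))
F(v) = v² - 37*v (F(v) = (v² - 37*v) + 0 = v² - 37*v)
F(41)*P(S(-2*(-5)), -7) = (41*(-37 + 41))*((½)*(3 + 3*(-2*(-5)))/(-7)) = (41*4)*((½)*(-⅐)*(3 + 3*10)) = 164*((½)*(-⅐)*(3 + 30)) = 164*((½)*(-⅐)*33) = 164*(-33/14) = -2706/7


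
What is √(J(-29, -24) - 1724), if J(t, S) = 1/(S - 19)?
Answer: 3*I*√354191/43 ≈ 41.521*I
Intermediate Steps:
J(t, S) = 1/(-19 + S)
√(J(-29, -24) - 1724) = √(1/(-19 - 24) - 1724) = √(1/(-43) - 1724) = √(-1/43 - 1724) = √(-74133/43) = 3*I*√354191/43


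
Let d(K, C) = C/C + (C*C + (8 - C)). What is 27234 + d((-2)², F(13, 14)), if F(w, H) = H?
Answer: 27425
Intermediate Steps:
d(K, C) = 9 + C² - C (d(K, C) = 1 + (C² + (8 - C)) = 1 + (8 + C² - C) = 9 + C² - C)
27234 + d((-2)², F(13, 14)) = 27234 + (9 + 14² - 1*14) = 27234 + (9 + 196 - 14) = 27234 + 191 = 27425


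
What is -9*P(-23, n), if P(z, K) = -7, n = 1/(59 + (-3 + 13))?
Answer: 63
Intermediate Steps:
n = 1/69 (n = 1/(59 + 10) = 1/69 ≈ 0.014493)
-9*P(-23, n) = -9*(-7) = 63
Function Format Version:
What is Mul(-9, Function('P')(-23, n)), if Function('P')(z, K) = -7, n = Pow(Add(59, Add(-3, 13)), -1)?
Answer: 63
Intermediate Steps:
n = Rational(1, 69) (n = Pow(Add(59, 10), -1) = Pow(69, -1) = Rational(1, 69) ≈ 0.014493)
Mul(-9, Function('P')(-23, n)) = Mul(-9, -7) = 63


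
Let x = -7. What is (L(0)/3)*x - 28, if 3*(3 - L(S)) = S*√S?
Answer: -35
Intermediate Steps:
L(S) = 3 - S^(3/2)/3 (L(S) = 3 - S*√S/3 = 3 - S^(3/2)/3)
(L(0)/3)*x - 28 = ((3 - 0^(3/2)/3)/3)*(-7) - 28 = ((3 - ⅓*0)*(⅓))*(-7) - 28 = ((3 + 0)*(⅓))*(-7) - 28 = (3*(⅓))*(-7) - 28 = 1*(-7) - 28 = -7 - 28 = -35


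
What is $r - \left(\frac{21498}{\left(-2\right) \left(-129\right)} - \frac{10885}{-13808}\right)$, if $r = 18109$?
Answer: $\frac{10702167977}{593744} \approx 18025.0$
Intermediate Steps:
$r - \left(\frac{21498}{\left(-2\right) \left(-129\right)} - \frac{10885}{-13808}\right) = 18109 - \left(\frac{21498}{\left(-2\right) \left(-129\right)} - \frac{10885}{-13808}\right) = 18109 - \left(\frac{21498}{258} - - \frac{10885}{13808}\right) = 18109 - \left(21498 \cdot \frac{1}{258} + \frac{10885}{13808}\right) = 18109 - \left(\frac{3583}{43} + \frac{10885}{13808}\right) = 18109 - \frac{49942119}{593744} = \frac{10702167977}{593744}$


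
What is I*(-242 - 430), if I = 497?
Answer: -333984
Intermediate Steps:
I*(-242 - 430) = 497*(-242 - 430) = 497*(-672) = -333984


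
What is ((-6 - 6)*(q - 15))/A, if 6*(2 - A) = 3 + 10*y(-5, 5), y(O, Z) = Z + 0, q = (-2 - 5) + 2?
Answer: -1440/41 ≈ -35.122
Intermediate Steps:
q = -5 (q = -7 + 2 = -5)
y(O, Z) = Z
A = -41/6 (A = 2 - (3 + 10*5)/6 = 2 - (3 + 50)/6 = 2 - ⅙*53 = 2 - 53/6 = -41/6 ≈ -6.8333)
((-6 - 6)*(q - 15))/A = ((-6 - 6)*(-5 - 15))/(-41/6) = -12*(-20)*(-6/41) = 240*(-6/41) = -1440/41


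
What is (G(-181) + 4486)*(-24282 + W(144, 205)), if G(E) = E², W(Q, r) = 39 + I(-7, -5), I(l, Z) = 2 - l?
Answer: -902643798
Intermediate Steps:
W(Q, r) = 48 (W(Q, r) = 39 + (2 - 1*(-7)) = 39 + (2 + 7) = 39 + 9 = 48)
(G(-181) + 4486)*(-24282 + W(144, 205)) = ((-181)² + 4486)*(-24282 + 48) = (32761 + 4486)*(-24234) = 37247*(-24234) = -902643798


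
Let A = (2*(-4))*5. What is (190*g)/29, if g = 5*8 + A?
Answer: 0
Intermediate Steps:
A = -40 (A = -8*5 = -40)
g = 0 (g = 5*8 - 40 = 40 - 40 = 0)
(190*g)/29 = (190*0)/29 = 0*(1/29) = 0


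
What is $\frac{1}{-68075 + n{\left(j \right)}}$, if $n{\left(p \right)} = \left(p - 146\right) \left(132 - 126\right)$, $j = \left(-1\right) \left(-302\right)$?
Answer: $- \frac{1}{67139} \approx -1.4894 \cdot 10^{-5}$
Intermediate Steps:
$j = 302$
$n{\left(p \right)} = -876 + 6 p$ ($n{\left(p \right)} = \left(-146 + p\right) 6 = -876 + 6 p$)
$\frac{1}{-68075 + n{\left(j \right)}} = \frac{1}{-68075 + \left(-876 + 6 \cdot 302\right)} = \frac{1}{-68075 + \left(-876 + 1812\right)} = \frac{1}{-68075 + 936} = \frac{1}{-67139} = - \frac{1}{67139}$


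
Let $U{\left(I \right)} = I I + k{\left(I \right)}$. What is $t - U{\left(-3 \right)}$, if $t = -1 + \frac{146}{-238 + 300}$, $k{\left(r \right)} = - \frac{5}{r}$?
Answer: $- \frac{866}{93} \approx -9.3118$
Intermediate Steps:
$U{\left(I \right)} = I^{2} - \frac{5}{I}$ ($U{\left(I \right)} = I I - \frac{5}{I} = I^{2} - \frac{5}{I}$)
$t = \frac{42}{31}$ ($t = -1 + \frac{146}{62} = -1 + 146 \cdot \frac{1}{62} = -1 + \frac{73}{31} = \frac{42}{31} \approx 1.3548$)
$t - U{\left(-3 \right)} = \frac{42}{31} - \frac{-5 + \left(-3\right)^{3}}{-3} = \frac{42}{31} - - \frac{-5 - 27}{3} = \frac{42}{31} - \left(- \frac{1}{3}\right) \left(-32\right) = \frac{42}{31} - \frac{32}{3} = - \frac{866}{93}$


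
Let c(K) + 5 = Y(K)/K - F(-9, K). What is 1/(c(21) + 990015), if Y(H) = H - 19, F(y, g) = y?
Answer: 21/20790401 ≈ 1.0101e-6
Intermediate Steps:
Y(H) = -19 + H
c(K) = 4 + (-19 + K)/K (c(K) = -5 + ((-19 + K)/K - 1*(-9)) = -5 + ((-19 + K)/K + 9) = -5 + (9 + (-19 + K)/K) = 4 + (-19 + K)/K)
1/(c(21) + 990015) = 1/((5 - 19/21) + 990015) = 1/(86/21 + 990015) = 1/(20790401/21) = 21/20790401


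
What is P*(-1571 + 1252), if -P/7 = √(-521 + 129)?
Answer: 31262*I*√2 ≈ 44211.0*I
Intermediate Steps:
P = -98*I*√2 (P = -7*√(-521 + 129) = -98*I*√2 ≈ -138.59*I)
P*(-1571 + 1252) = (-98*I*√2)*(-1571 + 1252) = -98*I*√2*(-319) = 31262*I*√2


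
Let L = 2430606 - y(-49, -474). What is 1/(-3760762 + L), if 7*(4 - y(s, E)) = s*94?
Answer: -1/1330818 ≈ -7.5142e-7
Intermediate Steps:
y(s, E) = 4 - 94*s/7 (y(s, E) = 4 - s*94/7 = 4 - 94*s/7)
L = 2429944 (L = 2430606 - (4 - 94/7*(-49)) = 2430606 - (4 + 658) = 2430606 - 1*662 = 2430606 - 662 = 2429944)
1/(-3760762 + L) = 1/(-3760762 + 2429944) = 1/(-1330818) = -1/1330818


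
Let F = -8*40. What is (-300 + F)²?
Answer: 384400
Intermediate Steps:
F = -320
(-300 + F)² = (-300 - 320)² = (-620)² = 384400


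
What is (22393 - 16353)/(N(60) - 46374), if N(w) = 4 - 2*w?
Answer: -604/4649 ≈ -0.12992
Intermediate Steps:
(22393 - 16353)/(N(60) - 46374) = (22393 - 16353)/((4 - 2*60) - 46374) = 6040/((4 - 120) - 46374) = 6040/(-116 - 46374) = 6040/(-46490) = 6040*(-1/46490) = -604/4649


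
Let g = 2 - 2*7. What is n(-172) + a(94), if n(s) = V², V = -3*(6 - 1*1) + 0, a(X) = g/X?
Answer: 10569/47 ≈ 224.87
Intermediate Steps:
g = -12 (g = 2 - 14 = -12)
a(X) = -12/X
V = -15 (V = -3*(6 - 1) + 0 = -3*5 + 0 = -15 + 0 = -15)
n(s) = 225 (n(s) = (-15)² = 225)
n(-172) + a(94) = 225 - 12/94 = 225 - 12*1/94 = 225 - 6/47 = 10569/47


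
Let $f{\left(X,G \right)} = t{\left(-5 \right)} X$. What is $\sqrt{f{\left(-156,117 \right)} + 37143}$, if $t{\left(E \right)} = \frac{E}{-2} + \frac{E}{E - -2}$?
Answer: $\sqrt{36493} \approx 191.03$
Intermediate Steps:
$t{\left(E \right)} = - \frac{E}{2} + \frac{E}{2 + E}$ ($t{\left(E \right)} = E \left(- \frac{1}{2}\right) + \frac{E}{E + 2} = - \frac{E}{2} + \frac{E}{2 + E}$)
$f{\left(X,G \right)} = \frac{25 X}{6}$ ($f{\left(X,G \right)} = - \frac{\left(-5\right)^{2}}{4 + 2 \left(-5\right)} X = \left(-1\right) 25 \frac{1}{4 - 10} X = \left(-1\right) 25 \frac{1}{-6} X = \left(-1\right) 25 \left(- \frac{1}{6}\right) X = \frac{25 X}{6}$)
$\sqrt{f{\left(-156,117 \right)} + 37143} = \sqrt{\frac{25}{6} \left(-156\right) + 37143} = \sqrt{-650 + 37143} = \sqrt{36493}$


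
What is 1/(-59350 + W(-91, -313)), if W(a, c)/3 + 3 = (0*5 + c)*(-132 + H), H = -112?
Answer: 1/169757 ≈ 5.8908e-6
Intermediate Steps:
W(a, c) = -9 - 732*c (W(a, c) = -9 + 3*((0*5 + c)*(-132 - 112)) = -9 + 3*((0 + c)*(-244)) = -9 + 3*(c*(-244)) = -9 + 3*(-244*c) = -9 - 732*c)
1/(-59350 + W(-91, -313)) = 1/(-59350 + (-9 - 732*(-313))) = 1/(-59350 + (-9 + 229116)) = 1/(-59350 + 229107) = 1/169757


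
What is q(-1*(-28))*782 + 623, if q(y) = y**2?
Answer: 613711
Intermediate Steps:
q(-1*(-28))*782 + 623 = (-1*(-28))**2*782 + 623 = 28**2*782 + 623 = 784*782 + 623 = 613088 + 623 = 613711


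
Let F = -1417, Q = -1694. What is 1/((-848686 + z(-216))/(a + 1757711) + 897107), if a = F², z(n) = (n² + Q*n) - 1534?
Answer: 188280/168907284077 ≈ 1.1147e-6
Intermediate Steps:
z(n) = -1534 + n² - 1694*n (z(n) = (n² - 1694*n) - 1534 = -1534 + n² - 1694*n)
a = 2007889 (a = (-1417)² = 2007889)
1/((-848686 + z(-216))/(a + 1757711) + 897107) = 1/((-848686 + (-1534 + (-216)² - 1694*(-216)))/(2007889 + 1757711) + 897107) = 1/((-848686 + (-1534 + 46656 + 365904))/3765600 + 897107) = 1/((-848686 + 411026)*(1/3765600) + 897107) = 1/(-437660*1/3765600 + 897107) = 1/(-21883/188280 + 897107) = 1/(168907284077/188280) = 188280/168907284077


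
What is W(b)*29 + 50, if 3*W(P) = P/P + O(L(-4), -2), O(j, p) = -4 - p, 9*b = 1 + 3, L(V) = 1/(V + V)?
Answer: 121/3 ≈ 40.333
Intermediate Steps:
L(V) = 1/(2*V)
b = 4/9 (b = (1 + 3)/9 = (1/9)*4 = 4/9 ≈ 0.44444)
W(P) = -1/3 (W(P) = (P/P + (-4 - 1*(-2)))/3 = (1 + (-4 + 2))/3 = (1 - 2)/3 = (1/3)*(-1) = -1/3)
W(b)*29 + 50 = -1/3*29 + 50 = -29/3 + 50 = 121/3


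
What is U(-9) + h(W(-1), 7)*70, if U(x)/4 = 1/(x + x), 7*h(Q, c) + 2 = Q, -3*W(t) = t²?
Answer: -212/9 ≈ -23.556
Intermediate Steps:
W(t) = -t²/3
h(Q, c) = -2/7 + Q/7
U(x) = 2/x (U(x) = 4/(x + x) = 4/((2*x)) = 4*(1/(2*x)) = 2/x)
U(-9) + h(W(-1), 7)*70 = 2/(-9) + (-2/7 + (-⅓*(-1)²)/7)*70 = 2*(-⅑) + (-2/7 + (-⅓*1)/7)*70 = -2/9 + (-2/7 + (⅐)*(-⅓))*70 = -2/9 + (-2/7 - 1/21)*70 = -2/9 - ⅓*70 = -2/9 - 70/3 = -212/9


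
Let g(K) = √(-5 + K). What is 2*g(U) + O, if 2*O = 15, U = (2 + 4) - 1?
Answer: 15/2 ≈ 7.5000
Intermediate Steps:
U = 5 (U = 6 - 1 = 5)
O = 15/2 (O = (½)*15 = 15/2 ≈ 7.5000)
2*g(U) + O = 2*√(-5 + 5) + 15/2 = 2*√0 + 15/2 = 2*0 + 15/2 = 0 + 15/2 = 15/2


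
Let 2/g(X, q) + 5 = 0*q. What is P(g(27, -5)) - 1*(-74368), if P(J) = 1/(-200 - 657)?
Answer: 63733375/857 ≈ 74368.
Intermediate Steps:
g(X, q) = -2/5 (g(X, q) = 2/(-5 + 0*q) = 2/(-5 + 0) = 2/(-5) = 2*(-1/5) = -2/5)
P(J) = -1/857 (P(J) = 1/(-857) = -1/857)
P(g(27, -5)) - 1*(-74368) = -1/857 - 1*(-74368) = -1/857 + 74368 = 63733375/857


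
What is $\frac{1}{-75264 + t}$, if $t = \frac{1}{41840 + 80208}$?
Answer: $- \frac{122048}{9185820671} \approx -1.3287 \cdot 10^{-5}$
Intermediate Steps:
$t = \frac{1}{122048} \approx 8.1935 \cdot 10^{-6}$
$\frac{1}{-75264 + t} = \frac{1}{-75264 + \frac{1}{122048}} = \frac{1}{- \frac{9185820671}{122048}} = - \frac{122048}{9185820671}$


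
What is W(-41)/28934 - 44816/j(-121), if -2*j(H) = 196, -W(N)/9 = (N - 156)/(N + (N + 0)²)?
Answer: 1063299124957/2325136240 ≈ 457.31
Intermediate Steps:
W(N) = -9*(-156 + N)/(N + N²) (W(N) = -9*(N - 156)/(N + (N + 0)²) = -9*(-156 + N)/(N + N²))
j(H) = -98 (j(H) = -½*196 = -98)
W(-41)/28934 - 44816/j(-121) = (9*(156 - 1*(-41))/(-41*(1 - 41)))/28934 - 44816/(-98) = (9*(-1/41)*(156 + 41)/(-40))*(1/28934) - 44816*(-1/98) = (9*(-1/41)*(-1/40)*197)*(1/28934) + 22408/49 = (1773/1640)*(1/28934) + 22408/49 = 1773/47451760 + 22408/49 = 1063299124957/2325136240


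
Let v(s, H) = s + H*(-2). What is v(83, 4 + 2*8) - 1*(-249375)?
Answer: 249418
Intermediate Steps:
v(s, H) = s - 2*H
v(83, 4 + 2*8) - 1*(-249375) = (83 - 2*(4 + 2*8)) - 1*(-249375) = (83 - 2*(4 + 16)) + 249375 = (83 - 2*20) + 249375 = (83 - 40) + 249375 = 43 + 249375 = 249418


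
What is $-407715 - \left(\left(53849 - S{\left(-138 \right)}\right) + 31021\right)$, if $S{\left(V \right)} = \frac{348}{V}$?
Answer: $- \frac{11329513}{23} \approx -4.9259 \cdot 10^{5}$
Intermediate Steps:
$-407715 - \left(\left(53849 - S{\left(-138 \right)}\right) + 31021\right) = -407715 - \left(\left(53849 - \frac{348}{-138}\right) + 31021\right) = -407715 - \left(\left(53849 - 348 \left(- \frac{1}{138}\right)\right) + 31021\right) = -407715 - \left(\left(53849 - - \frac{58}{23}\right) + 31021\right) = -407715 - \left(\left(53849 + \frac{58}{23}\right) + 31021\right) = -407715 - \left(\frac{1238585}{23} + 31021\right) = -407715 - \frac{1952068}{23} = - \frac{11329513}{23}$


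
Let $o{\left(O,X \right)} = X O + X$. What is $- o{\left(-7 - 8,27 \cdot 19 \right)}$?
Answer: $7182$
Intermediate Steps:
$o{\left(O,X \right)} = X + O X$ ($o{\left(O,X \right)} = O X + X = X + O X$)
$- o{\left(-7 - 8,27 \cdot 19 \right)} = - 27 \cdot 19 \left(1 - 15\right) = - 513 \left(1 - 15\right) = - 513 \left(-14\right) = \left(-1\right) \left(-7182\right) = 7182$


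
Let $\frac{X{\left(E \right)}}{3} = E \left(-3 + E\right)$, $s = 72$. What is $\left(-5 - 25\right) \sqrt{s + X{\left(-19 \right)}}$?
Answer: $- 30 \sqrt{1326} \approx -1092.4$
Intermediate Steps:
$X{\left(E \right)} = 3 E \left(-3 + E\right)$
$\left(-5 - 25\right) \sqrt{s + X{\left(-19 \right)}} = \left(-5 - 25\right) \sqrt{72 + 3 \left(-19\right) \left(-3 - 19\right)} = \left(-5 - 25\right) \sqrt{72 + 3 \left(-19\right) \left(-22\right)} = - 30 \sqrt{72 + 1254} = - 30 \sqrt{1326}$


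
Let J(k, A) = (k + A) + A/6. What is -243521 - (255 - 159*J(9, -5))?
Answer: -486545/2 ≈ -2.4327e+5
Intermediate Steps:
J(k, A) = k + 7*A/6 (J(k, A) = (A + k) + A*(1/6) = (A + k) + A/6 = k + 7*A/6)
-243521 - (255 - 159*J(9, -5)) = -243521 - (255 - 159*(9 + (7/6)*(-5))) = -243521 - (255 - 159*(9 - 35/6)) = -243521 - (255 - 159*19/6) = -243521 - (255 - 1007/2) = -243521 - 1*(-497/2) = -243521 + 497/2 = -486545/2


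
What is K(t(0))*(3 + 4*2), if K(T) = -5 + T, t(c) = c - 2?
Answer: -77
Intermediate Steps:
t(c) = -2 + c
K(t(0))*(3 + 4*2) = (-5 + (-2 + 0))*(3 + 4*2) = (-5 - 2)*(3 + 8) = -7*11 = -77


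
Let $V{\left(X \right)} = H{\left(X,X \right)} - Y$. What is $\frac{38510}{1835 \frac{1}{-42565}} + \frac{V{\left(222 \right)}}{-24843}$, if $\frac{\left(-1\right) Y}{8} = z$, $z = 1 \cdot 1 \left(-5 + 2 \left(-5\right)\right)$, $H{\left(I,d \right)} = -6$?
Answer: $- \frac{387829548088}{434161} \approx -8.9329 \cdot 10^{5}$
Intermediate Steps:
$z = -15$ ($z = 1 \left(-5 - 10\right) = 1 \left(-15\right) = -15$)
$Y = 120$ ($Y = \left(-8\right) \left(-15\right) = 120$)
$V{\left(X \right)} = -126$ ($V{\left(X \right)} = -6 - 120 = -126$)
$\frac{38510}{1835 \frac{1}{-42565}} + \frac{V{\left(222 \right)}}{-24843} = \frac{38510}{1835 \frac{1}{-42565}} - \frac{126}{-24843} = \frac{38510}{1835 \left(- \frac{1}{42565}\right)} - - \frac{6}{1183} = \frac{38510}{- \frac{367}{8513}} + \frac{6}{1183} = 38510 \left(- \frac{8513}{367}\right) + \frac{6}{1183} = - \frac{327835630}{367} + \frac{6}{1183} = - \frac{387829548088}{434161}$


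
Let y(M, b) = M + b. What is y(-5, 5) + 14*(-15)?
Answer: -210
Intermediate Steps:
y(-5, 5) + 14*(-15) = (-5 + 5) + 14*(-15) = 0 - 210 = -210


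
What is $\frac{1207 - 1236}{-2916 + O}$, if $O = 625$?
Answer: $\frac{1}{79} \approx 0.012658$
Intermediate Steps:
$\frac{1207 - 1236}{-2916 + O} = \frac{1207 - 1236}{-2916 + 625} = - \frac{29}{-2291} = \left(-29\right) \left(- \frac{1}{2291}\right) = \frac{1}{79}$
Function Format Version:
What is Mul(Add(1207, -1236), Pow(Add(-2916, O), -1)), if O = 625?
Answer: Rational(1, 79) ≈ 0.012658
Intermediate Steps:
Mul(Add(1207, -1236), Pow(Add(-2916, O), -1)) = Mul(Add(1207, -1236), Pow(Add(-2916, 625), -1)) = Mul(-29, Pow(-2291, -1)) = Mul(-29, Rational(-1, 2291)) = Rational(1, 79)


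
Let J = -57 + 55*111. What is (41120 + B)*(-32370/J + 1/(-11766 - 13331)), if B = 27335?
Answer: -9268760655965/25297776 ≈ -3.6639e+5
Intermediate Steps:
J = 6048 (J = -57 + 6105 = 6048)
(41120 + B)*(-32370/J + 1/(-11766 - 13331)) = (41120 + 27335)*(-32370/6048 + 1/(-11766 - 13331)) = 68455*(-32370*1/6048 + 1/(-25097)) = 68455*(-5395/1008 - 1/25097) = 68455*(-135399323/25297776) = -9268760655965/25297776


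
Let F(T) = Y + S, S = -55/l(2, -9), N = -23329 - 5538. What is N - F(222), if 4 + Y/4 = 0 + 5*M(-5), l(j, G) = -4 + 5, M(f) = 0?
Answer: -28796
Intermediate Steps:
N = -28867
l(j, G) = 1
Y = -16 (Y = -16 + 4*(0 + 5*0) = -16 + 4*(0 + 0) = -16 + 4*0 = -16 + 0 = -16)
S = -55 (S = -55/1 = -55*1 = -55)
F(T) = -71 (F(T) = -16 - 55 = -71)
N - F(222) = -28867 - 1*(-71) = -28867 + 71 = -28796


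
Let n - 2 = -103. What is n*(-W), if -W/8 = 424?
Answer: -342592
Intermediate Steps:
W = -3392 (W = -8*424 = -3392)
n = -101 (n = 2 - 103 = -101)
n*(-W) = -(-101)*(-3392) = -101*3392 = -342592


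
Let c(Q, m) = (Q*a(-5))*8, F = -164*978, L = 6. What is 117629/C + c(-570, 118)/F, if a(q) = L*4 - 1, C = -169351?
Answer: -46050737/1131772733 ≈ -0.040689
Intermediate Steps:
a(q) = 23 (a(q) = 6*4 - 1 = 24 - 1 = 23)
F = -160392
c(Q, m) = 184*Q (c(Q, m) = (Q*23)*8 = (23*Q)*8 = 184*Q)
117629/C + c(-570, 118)/F = 117629/(-169351) + (184*(-570))/(-160392) = 117629*(-1/169351) - 104880*(-1/160392) = -117629/169351 + 4370/6683 = -46050737/1131772733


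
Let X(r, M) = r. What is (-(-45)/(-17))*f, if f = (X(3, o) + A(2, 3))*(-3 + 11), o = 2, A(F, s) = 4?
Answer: -2520/17 ≈ -148.24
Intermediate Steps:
f = 56 (f = (3 + 4)*(-3 + 11) = 7*8 = 56)
(-(-45)/(-17))*f = -(-45)/(-17)*56 = -(-45)*(-1)/17*56 = -5*9/17*56 = -45/17*56 = -2520/17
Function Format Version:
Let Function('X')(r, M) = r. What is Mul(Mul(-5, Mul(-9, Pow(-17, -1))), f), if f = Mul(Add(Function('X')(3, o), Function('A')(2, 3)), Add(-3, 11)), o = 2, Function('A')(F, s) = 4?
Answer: Rational(-2520, 17) ≈ -148.24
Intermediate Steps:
f = 56 (f = Mul(Add(3, 4), Add(-3, 11)) = Mul(7, 8) = 56)
Mul(Mul(-5, Mul(-9, Pow(-17, -1))), f) = Mul(Mul(-5, Mul(-9, Pow(-17, -1))), 56) = Mul(Mul(-5, Mul(-9, Rational(-1, 17))), 56) = Mul(Mul(-5, Rational(9, 17)), 56) = Mul(Rational(-45, 17), 56) = Rational(-2520, 17)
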